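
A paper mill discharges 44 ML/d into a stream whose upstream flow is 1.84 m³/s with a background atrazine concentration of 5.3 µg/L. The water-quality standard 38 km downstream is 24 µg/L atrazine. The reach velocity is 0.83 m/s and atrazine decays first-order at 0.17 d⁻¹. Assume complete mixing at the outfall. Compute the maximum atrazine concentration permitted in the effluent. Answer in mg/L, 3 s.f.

0.102 mg/L

44 ML/d = 0.5093 m³/s.
5.3 µg/L = 0.0053 mg/L.
24 µg/L = 0.024 mg/L.
Travel time to the compliance point: t = 3.8e+04/0.83 = 4.578e+04 s = 0.5299 d; decay factor exp(−0.17·0.5299) = 0.9139.
So the concentration just after mixing may be at most 0.024/0.9139 = 0.02626 mg/L.
Mass balance: 0.02626·2.349 = 0.5093·Cₑ + 1.84·0.0053.
Cₑ = (0.0617 − 0.009752) / 0.5093 = 0.102 mg/L.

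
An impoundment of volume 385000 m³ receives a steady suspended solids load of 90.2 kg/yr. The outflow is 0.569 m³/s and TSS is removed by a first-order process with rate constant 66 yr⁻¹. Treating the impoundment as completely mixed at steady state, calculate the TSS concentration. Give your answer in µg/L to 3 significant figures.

2.08 µg/L

Outflow Q = 0.569 m³/s × 3.156e+07 s/yr = 1.796e+07 m³/yr.
Steady-state CSTR mass balance: W = Q·C + k·V·C, so C = W/(Q + kV).
Q + kV = 1.796e+07 + 66·385000 = 4.337e+07 m³/yr.
C = 90.2/4.337e+07 = 2.08e-06 kg/m³ = 0.00208 mg/L = 2.08 µg/L.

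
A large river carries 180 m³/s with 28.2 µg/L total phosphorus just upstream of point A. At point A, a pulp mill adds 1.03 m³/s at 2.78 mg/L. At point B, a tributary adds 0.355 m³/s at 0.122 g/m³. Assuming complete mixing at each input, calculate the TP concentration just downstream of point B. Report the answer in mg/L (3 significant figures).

0.0440 mg/L

28.2 µg/L = 0.0282 mg/L.
After input A: C = (180·0.0282 + 1.03·2.78) / 181 = 0.04386 mg/L.
After input B: C = (181·0.04386 + 0.355·0.122) / 181.4 = 0.04401 mg/L.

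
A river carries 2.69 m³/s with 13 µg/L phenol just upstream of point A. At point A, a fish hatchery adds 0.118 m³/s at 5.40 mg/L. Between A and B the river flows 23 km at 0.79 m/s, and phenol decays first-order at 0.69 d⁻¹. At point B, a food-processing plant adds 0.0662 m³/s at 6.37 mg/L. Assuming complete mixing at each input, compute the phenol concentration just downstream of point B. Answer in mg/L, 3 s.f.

0.332 mg/L

13 µg/L = 0.013 mg/L.
After input A: C = (2.69·0.013 + 0.118·5.4) / 2.808 = 0.2394 mg/L.
Over the 23 km reach to input B (t = 2.911e+04 s = 0.337 d), decay gives C = 0.2394·exp(−0.69·0.337) = 0.1897 mg/L.
After input B: C = (2.808·0.1897 + 0.0662·6.37) / 2.874 = 0.3321 mg/L.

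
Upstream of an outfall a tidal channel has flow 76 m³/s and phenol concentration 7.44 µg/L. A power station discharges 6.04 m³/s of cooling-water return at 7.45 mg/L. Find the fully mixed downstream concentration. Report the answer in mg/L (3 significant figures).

7.44 µg/L = 0.00744 mg/L.
Conservation of mass across the mixing zone: C = (6.04·7.45 + 76·0.00744) / (6.04 + 76) = 45.56/82.04 = 0.5554 mg/L.

0.555 mg/L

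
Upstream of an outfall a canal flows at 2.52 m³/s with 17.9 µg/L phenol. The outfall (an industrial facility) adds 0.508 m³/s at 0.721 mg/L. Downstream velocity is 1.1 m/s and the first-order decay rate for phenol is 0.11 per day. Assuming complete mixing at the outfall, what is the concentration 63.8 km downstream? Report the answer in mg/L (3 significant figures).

17.9 µg/L = 0.0179 mg/L.
After complete mixing, C₀ = (0.508·0.721 + 2.52·0.0179) / 3.028 = 0.1359 mg/L.
Travel time t = 6.38e+04 m / 1.1 m/s = 5.8e+04 s = 0.6713 d.
C = 0.1359·exp(−0.11·0.6713) = 0.1359·0.9288 = 0.1262 mg/L.

0.126 mg/L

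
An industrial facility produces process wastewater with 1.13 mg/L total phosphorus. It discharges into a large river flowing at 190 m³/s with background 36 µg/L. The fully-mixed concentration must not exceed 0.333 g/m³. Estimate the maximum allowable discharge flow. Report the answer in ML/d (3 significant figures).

6120 ML/d

36 µg/L = 0.036 mg/L.
Mass balance at complete mixing: C_std·(Q_w + Q_r) = Q_w·C_e + Q_r·C_b.
Rearranging, Q_w = Q_r·(C_std − C_b)/(C_e − C_std) = 190·(0.333 − 0.036) / (1.13 − 0.333) = 70.8 m³/s.
= 6117 ML/d.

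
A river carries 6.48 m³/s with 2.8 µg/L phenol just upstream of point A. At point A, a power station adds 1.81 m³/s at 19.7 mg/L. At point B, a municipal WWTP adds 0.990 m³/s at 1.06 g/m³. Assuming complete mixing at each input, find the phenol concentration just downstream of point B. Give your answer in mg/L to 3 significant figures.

2.8 µg/L = 0.0028 mg/L.
After input A: C = (6.48·0.0028 + 1.81·19.7) / 8.29 = 4.303 mg/L.
After input B: C = (8.29·4.303 + 0.99·1.06) / 9.28 = 3.957 mg/L.

3.96 mg/L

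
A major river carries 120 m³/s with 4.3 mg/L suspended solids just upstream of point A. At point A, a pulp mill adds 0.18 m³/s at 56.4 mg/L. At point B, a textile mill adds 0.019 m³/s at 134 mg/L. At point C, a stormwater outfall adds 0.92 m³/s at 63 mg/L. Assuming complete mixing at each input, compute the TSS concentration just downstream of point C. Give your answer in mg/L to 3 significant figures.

4.84 mg/L

After input A: C = (120·4.3 + 0.18·56.4) / 120.2 = 4.378 mg/L.
After input B: C = (120.2·4.378 + 0.019·134) / 120.2 = 4.399 mg/L.
After input C: C = (120.2·4.399 + 0.92·63) / 121.1 = 4.844 mg/L.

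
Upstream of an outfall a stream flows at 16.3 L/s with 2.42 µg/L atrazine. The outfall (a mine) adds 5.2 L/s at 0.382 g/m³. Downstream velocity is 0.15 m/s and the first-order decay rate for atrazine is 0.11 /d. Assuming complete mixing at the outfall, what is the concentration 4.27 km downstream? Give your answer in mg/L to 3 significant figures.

5.2 L/s = 0.0052 m³/s.
16.3 L/s = 0.0163 m³/s.
2.42 µg/L = 0.00242 mg/L.
After complete mixing, C₀ = (0.0052·0.382 + 0.0163·0.00242) / 0.0215 = 0.09423 mg/L.
Travel time t = 4270 m / 0.15 m/s = 2.847e+04 s = 0.3295 d.
C = 0.09423·exp(−0.11·0.3295) = 0.09423·0.9644 = 0.09087 mg/L.

0.0909 mg/L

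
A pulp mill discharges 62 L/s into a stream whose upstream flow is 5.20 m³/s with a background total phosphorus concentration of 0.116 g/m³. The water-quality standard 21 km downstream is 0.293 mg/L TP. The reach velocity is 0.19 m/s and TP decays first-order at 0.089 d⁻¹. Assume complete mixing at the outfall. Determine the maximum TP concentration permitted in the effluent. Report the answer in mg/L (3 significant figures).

62 L/s = 0.062 m³/s.
Travel time to the compliance point: t = 2.1e+04/0.19 = 1.105e+05 s = 1.279 d; decay factor exp(−0.089·1.279) = 0.8924.
So the concentration just after mixing may be at most 0.293/0.8924 = 0.3283 mg/L.
Mass balance: 0.3283·5.262 = 0.062·Cₑ + 5.2·0.116.
Cₑ = (1.728 − 0.6032) / 0.062 = 18.14 mg/L.

18.1 mg/L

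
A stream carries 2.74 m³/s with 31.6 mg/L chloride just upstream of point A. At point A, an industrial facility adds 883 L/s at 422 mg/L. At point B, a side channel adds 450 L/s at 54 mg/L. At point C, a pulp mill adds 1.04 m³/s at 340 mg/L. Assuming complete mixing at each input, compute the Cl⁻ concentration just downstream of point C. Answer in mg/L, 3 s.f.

883 L/s = 0.883 m³/s.
After input A: C = (2.74·31.6 + 0.883·422) / 3.623 = 126.7 mg/L.
450 L/s = 0.45 m³/s.
After input B: C = (3.623·126.7 + 0.45·54) / 4.073 = 118.7 mg/L.
After input C: C = (4.073·118.7 + 1.04·340) / 5.113 = 163.7 mg/L.

164 mg/L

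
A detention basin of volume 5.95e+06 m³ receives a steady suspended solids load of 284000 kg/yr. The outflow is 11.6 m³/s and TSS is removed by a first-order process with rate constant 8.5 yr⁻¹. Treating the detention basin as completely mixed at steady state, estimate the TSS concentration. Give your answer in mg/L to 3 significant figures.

Outflow Q = 11.6 m³/s × 3.156e+07 s/yr = 3.661e+08 m³/yr.
Steady-state CSTR mass balance: W = Q·C + k·V·C, so C = W/(Q + kV).
Q + kV = 3.661e+08 + 8.5·5.95e+06 = 4.166e+08 m³/yr.
C = 284000/4.166e+08 = 0.0006816 kg/m³ = 0.6816 mg/L.

0.682 mg/L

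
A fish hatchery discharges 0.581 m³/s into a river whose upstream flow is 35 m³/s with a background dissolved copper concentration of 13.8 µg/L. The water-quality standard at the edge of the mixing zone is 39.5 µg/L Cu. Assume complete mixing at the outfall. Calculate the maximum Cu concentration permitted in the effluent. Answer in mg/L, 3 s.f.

13.8 µg/L = 0.0138 mg/L.
39.5 µg/L = 0.0395 mg/L.
Mass balance: 0.0395·35.58 = 0.581·Cₑ + 35·0.0138.
Cₑ = (1.405 − 0.483) / 0.581 = 1.588 mg/L.

1.59 mg/L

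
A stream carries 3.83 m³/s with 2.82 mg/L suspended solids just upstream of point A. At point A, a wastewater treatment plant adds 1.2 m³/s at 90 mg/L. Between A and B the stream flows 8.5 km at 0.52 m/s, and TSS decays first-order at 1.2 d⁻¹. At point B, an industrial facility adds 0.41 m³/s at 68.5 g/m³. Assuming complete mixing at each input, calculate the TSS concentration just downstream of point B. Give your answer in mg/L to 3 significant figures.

22.6 mg/L

After input A: C = (3.83·2.82 + 1.2·90) / 5.03 = 23.62 mg/L.
Over the 8.5 km reach to input B (t = 1.635e+04 s = 0.1892 d), decay gives C = 23.62·exp(−1.2·0.1892) = 18.82 mg/L.
After input B: C = (5.03·18.82 + 0.41·68.5) / 5.44 = 22.57 mg/L.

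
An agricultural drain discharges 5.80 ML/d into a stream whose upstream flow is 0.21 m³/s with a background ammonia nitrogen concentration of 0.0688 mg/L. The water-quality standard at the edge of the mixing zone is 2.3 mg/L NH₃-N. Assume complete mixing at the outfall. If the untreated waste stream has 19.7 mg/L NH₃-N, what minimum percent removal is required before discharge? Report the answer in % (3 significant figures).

5.80 ML/d = 0.06713 m³/s.
Mass balance: 2.3·0.2771 = 0.06713·Cₑ + 0.21·0.0688.
Cₑ = (0.6374 − 0.01445) / 0.06713 = 9.28 mg/L.
Required removal = 1 − 9.28/19.7 = 52.89 %.

52.9 %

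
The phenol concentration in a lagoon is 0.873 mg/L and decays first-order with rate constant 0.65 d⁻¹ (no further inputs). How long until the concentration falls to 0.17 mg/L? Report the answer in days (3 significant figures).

2.52 d

t = ln(C₀/C)/k = ln(0.873/0.17)/0.65 = 1.636/0.65 = 2.517 d.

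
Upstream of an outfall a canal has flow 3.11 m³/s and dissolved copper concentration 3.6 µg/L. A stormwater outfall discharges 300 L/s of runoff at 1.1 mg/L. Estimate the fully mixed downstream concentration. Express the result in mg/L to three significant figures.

0.100 mg/L

300 L/s = 0.3 m³/s.
3.6 µg/L = 0.0036 mg/L.
Conservation of mass across the mixing zone: C = (0.3·1.1 + 3.11·0.0036) / (0.3 + 3.11) = 0.3412/3.41 = 0.1001 mg/L.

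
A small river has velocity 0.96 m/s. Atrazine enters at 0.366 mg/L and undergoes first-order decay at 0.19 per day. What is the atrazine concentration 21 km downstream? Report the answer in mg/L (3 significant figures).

Travel time t = 21 km / 0.96 m/s = 2.1e+04/0.96 = 2.188e+04 s = 0.2532 d.
First-order decay: C = 0.366·exp(−0.19·0.2532) = 0.366·0.953 = 0.3488 mg/L.

0.349 mg/L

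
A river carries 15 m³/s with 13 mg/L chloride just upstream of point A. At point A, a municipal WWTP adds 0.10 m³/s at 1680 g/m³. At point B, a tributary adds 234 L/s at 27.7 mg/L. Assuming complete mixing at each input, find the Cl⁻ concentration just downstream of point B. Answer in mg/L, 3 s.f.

24.1 mg/L

After input A: C = (15·13 + 0.1·1680) / 15.1 = 24.04 mg/L.
234 L/s = 0.234 m³/s.
After input B: C = (15.1·24.04 + 0.234·27.7) / 15.33 = 24.1 mg/L.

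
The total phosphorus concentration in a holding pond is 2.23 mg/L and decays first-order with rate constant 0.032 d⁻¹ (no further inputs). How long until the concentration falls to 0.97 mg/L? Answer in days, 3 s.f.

26.0 d

t = ln(C₀/C)/k = ln(2.23/0.97)/0.032 = 0.8325/0.032 = 26.01 d.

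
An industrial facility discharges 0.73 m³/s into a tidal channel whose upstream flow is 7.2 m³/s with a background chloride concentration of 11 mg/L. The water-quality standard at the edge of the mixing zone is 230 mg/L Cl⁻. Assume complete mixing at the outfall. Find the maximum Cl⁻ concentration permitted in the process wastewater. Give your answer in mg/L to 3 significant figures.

Mass balance: 230·7.93 = 0.73·Cₑ + 7.2·11.
Cₑ = (1824 − 79.2) / 0.73 = 2390 mg/L.

2390 mg/L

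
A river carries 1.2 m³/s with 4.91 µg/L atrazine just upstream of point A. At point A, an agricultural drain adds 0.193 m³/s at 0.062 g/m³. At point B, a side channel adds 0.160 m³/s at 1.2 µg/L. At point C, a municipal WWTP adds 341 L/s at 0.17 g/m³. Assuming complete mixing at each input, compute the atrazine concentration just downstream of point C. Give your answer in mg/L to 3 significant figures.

0.0401 mg/L

4.91 µg/L = 0.00491 mg/L.
After input A: C = (1.2·0.00491 + 0.193·0.062) / 1.393 = 0.01282 mg/L.
1.2 µg/L = 0.0012 mg/L.
After input B: C = (1.393·0.01282 + 0.16·0.0012) / 1.553 = 0.01162 mg/L.
341 L/s = 0.341 m³/s.
After input C: C = (1.553·0.01162 + 0.341·0.17) / 1.894 = 0.04014 mg/L.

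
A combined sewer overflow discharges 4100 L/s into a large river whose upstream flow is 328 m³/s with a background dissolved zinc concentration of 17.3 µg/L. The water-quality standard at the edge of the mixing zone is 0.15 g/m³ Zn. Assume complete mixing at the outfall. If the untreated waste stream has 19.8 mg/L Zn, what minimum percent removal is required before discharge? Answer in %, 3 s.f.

45.6 %

4100 L/s = 4.1 m³/s.
17.3 µg/L = 0.0173 mg/L.
Mass balance: 0.15·332.1 = 4.1·Cₑ + 328·0.0173.
Cₑ = (49.82 − 5.674) / 4.1 = 10.77 mg/L.
Required removal = 1 − 10.77/19.8 = 45.63 %.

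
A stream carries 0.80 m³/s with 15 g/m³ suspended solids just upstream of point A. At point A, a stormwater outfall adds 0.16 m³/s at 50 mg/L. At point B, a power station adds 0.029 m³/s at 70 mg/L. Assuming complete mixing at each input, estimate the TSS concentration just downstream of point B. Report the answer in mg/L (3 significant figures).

After input A: C = (0.8·15 + 0.16·50) / 0.96 = 20.83 mg/L.
After input B: C = (0.96·20.83 + 0.029·70) / 0.989 = 22.28 mg/L.

22.3 mg/L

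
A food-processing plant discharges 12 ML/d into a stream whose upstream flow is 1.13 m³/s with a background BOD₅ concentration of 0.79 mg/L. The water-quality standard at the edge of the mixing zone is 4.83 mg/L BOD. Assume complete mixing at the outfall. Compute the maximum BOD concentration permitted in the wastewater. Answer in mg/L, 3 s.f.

37.7 mg/L

12 ML/d = 0.1389 m³/s.
Mass balance: 4.83·1.269 = 0.1389·Cₑ + 1.13·0.79.
Cₑ = (6.129 − 0.8927) / 0.1389 = 37.7 mg/L.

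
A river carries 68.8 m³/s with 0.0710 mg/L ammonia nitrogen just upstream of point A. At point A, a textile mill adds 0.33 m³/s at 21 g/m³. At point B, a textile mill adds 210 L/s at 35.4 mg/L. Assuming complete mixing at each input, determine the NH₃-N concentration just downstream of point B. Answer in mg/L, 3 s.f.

After input A: C = (68.8·0.071 + 0.33·21) / 69.13 = 0.1709 mg/L.
210 L/s = 0.21 m³/s.
After input B: C = (69.13·0.1709 + 0.21·35.4) / 69.34 = 0.2776 mg/L.

0.278 mg/L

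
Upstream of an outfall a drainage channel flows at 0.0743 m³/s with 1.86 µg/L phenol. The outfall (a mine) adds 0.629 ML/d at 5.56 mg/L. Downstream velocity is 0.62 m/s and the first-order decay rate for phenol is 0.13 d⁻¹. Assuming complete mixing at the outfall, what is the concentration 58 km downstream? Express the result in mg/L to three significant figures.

0.629 ML/d = 0.00728 m³/s.
1.86 µg/L = 0.00186 mg/L.
After complete mixing, C₀ = (0.00728·5.56 + 0.0743·0.00186) / 0.08158 = 0.4979 mg/L.
Travel time t = 5.8e+04 m / 0.62 m/s = 9.355e+04 s = 1.083 d.
C = 0.4979·exp(−0.13·1.083) = 0.4979·0.8687 = 0.4325 mg/L.

0.432 mg/L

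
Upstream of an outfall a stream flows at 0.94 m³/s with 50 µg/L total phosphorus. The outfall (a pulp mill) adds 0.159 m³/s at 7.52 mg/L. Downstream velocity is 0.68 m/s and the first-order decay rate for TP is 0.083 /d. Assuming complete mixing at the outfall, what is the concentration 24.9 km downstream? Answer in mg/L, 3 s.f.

1.09 mg/L

50 µg/L = 0.05 mg/L.
After complete mixing, C₀ = (0.159·7.52 + 0.94·0.05) / 1.099 = 1.131 mg/L.
Travel time t = 2.49e+04 m / 0.68 m/s = 3.662e+04 s = 0.4238 d.
C = 1.131·exp(−0.083·0.4238) = 1.131·0.9654 = 1.092 mg/L.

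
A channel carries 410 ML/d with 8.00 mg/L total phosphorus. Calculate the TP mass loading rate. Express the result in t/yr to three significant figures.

410 ML/d = 4.745 m³/s.
Mass flux = Q·C = 4.745 m³/s × 8 g/m³ = 37.96 g/s.
= 37.96 g/s × 31.56 = 1198 t/yr.

1200 t/yr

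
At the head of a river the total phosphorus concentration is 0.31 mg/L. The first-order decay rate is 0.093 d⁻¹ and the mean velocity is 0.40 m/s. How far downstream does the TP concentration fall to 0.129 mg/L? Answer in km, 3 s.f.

326 km

From C = C₀·e^(−kt), t = ln(C₀/C)/k = ln(0.31/0.129)/0.093 = 0.8768/0.093 = 9.428 d.
Distance = v·t = 0.40 m/s × 8.145e+05 s = 3.258e+05 m = 325.8 km.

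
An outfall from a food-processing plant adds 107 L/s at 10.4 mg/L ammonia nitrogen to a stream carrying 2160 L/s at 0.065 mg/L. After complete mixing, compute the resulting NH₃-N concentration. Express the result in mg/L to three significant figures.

107 L/s = 0.107 m³/s.
2160 L/s = 2.16 m³/s.
Flow-weighted mixing gives C = (0.107·10.4 + 2.16·0.065) / (0.107 + 2.16) = 1.253/2.267 = 0.5528 mg/L.

0.553 mg/L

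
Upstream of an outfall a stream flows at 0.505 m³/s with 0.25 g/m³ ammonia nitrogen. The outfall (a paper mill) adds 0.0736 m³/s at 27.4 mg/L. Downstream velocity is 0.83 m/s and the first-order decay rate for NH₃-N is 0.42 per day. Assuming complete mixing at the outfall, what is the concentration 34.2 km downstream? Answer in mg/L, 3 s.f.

After complete mixing, C₀ = (0.0736·27.4 + 0.505·0.25) / 0.5786 = 3.704 mg/L.
Travel time t = 3.42e+04 m / 0.83 m/s = 4.12e+04 s = 0.4769 d.
C = 3.704·exp(−0.42·0.4769) = 3.704·0.8185 = 3.031 mg/L.

3.03 mg/L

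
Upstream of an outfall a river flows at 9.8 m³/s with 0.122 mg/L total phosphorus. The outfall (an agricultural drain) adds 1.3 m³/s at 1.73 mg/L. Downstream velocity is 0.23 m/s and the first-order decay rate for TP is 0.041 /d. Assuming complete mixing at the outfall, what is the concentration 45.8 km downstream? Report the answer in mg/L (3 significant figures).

After complete mixing, C₀ = (1.3·1.73 + 9.8·0.122) / 11.1 = 0.3103 mg/L.
Travel time t = 4.58e+04 m / 0.23 m/s = 1.991e+05 s = 2.305 d.
C = 0.3103·exp(−0.041·2.305) = 0.3103·0.9098 = 0.2823 mg/L.

0.282 mg/L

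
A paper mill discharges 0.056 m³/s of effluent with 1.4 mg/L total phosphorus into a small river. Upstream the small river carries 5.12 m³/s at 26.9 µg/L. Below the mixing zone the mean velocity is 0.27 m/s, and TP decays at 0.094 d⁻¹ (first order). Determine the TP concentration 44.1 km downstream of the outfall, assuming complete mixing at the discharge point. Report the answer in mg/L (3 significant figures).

26.9 µg/L = 0.0269 mg/L.
After complete mixing, C₀ = (0.056·1.4 + 5.12·0.0269) / 5.176 = 0.04176 mg/L.
Travel time t = 4.41e+04 m / 0.27 m/s = 1.633e+05 s = 1.89 d.
C = 0.04176·exp(−0.094·1.89) = 0.04176·0.8372 = 0.03496 mg/L.

0.0350 mg/L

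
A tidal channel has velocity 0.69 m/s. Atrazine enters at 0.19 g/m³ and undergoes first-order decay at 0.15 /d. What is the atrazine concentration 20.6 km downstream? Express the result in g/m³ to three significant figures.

0.180 g/m³

Travel time t = 20.6 km / 0.69 m/s = 2.06e+04/0.69 = 2.986e+04 s = 0.3455 d.
First-order decay: C = 0.19·exp(−0.15·0.3455) = 0.19·0.9495 = 0.1804 g/m³.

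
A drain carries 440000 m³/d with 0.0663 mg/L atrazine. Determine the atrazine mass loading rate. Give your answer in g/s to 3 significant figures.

0.338 g/s

440000 m³/d = 5.093 m³/s.
Mass flux = Q·C = 5.093 m³/s × 0.0663 g/m³ = 0.3376 g/s.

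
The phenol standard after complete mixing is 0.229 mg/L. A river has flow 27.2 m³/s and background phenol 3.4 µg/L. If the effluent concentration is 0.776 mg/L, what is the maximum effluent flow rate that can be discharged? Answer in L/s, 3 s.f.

11200 L/s

3.4 µg/L = 0.0034 mg/L.
Mass balance at complete mixing: C_std·(Q_w + Q_r) = Q_w·C_e + Q_r·C_b.
Rearranging, Q_w = Q_r·(C_std − C_b)/(C_e − C_std) = 27.2·(0.229 − 0.0034) / (0.776 − 0.229) = 11.22 m³/s.
= 1.122e+04 L/s.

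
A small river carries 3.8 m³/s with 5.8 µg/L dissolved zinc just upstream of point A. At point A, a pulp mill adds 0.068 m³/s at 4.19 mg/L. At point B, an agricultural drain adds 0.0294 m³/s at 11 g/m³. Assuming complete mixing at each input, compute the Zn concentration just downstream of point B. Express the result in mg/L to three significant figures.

5.8 µg/L = 0.0058 mg/L.
After input A: C = (3.8·0.0058 + 0.068·4.19) / 3.868 = 0.07936 mg/L.
After input B: C = (3.868·0.07936 + 0.0294·11) / 3.897 = 0.1617 mg/L.

0.162 mg/L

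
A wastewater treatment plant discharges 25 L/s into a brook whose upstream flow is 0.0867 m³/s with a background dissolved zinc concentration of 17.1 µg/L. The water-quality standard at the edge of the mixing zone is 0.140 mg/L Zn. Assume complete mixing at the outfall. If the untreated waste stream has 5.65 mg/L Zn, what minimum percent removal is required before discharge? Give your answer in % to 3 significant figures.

25 L/s = 0.025 m³/s.
17.1 µg/L = 0.0171 mg/L.
Mass balance: 0.14·0.1117 = 0.025·Cₑ + 0.0867·0.0171.
Cₑ = (0.01564 − 0.001483) / 0.025 = 0.5662 mg/L.
Required removal = 1 − 0.5662/5.65 = 89.98 %.

90.0 %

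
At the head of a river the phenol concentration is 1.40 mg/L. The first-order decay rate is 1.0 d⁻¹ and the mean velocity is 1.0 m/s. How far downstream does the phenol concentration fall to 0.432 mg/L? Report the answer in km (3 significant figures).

102 km

From C = C₀·e^(−kt), t = ln(C₀/C)/k = ln(1.40/0.432)/1.0 = 1.176/1.0 = 1.176 d.
Distance = v·t = 1.0 m/s × 1.016e+05 s = 1.016e+05 m = 101.6 km.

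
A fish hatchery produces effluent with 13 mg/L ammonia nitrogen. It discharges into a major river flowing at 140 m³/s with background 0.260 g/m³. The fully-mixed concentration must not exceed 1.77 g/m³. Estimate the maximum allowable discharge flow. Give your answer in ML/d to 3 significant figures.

1630 ML/d

Mass balance at complete mixing: C_std·(Q_w + Q_r) = Q_w·C_e + Q_r·C_b.
Rearranging, Q_w = Q_r·(C_std − C_b)/(C_e − C_std) = 140·(1.77 − 0.26) / (13 − 1.77) = 18.82 m³/s.
= 1626 ML/d.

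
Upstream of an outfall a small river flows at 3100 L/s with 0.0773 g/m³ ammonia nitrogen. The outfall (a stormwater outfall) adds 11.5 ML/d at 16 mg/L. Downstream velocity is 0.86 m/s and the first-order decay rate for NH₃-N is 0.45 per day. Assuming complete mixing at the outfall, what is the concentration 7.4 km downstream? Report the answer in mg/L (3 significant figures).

0.701 mg/L

11.5 ML/d = 0.1331 m³/s.
3100 L/s = 3.1 m³/s.
After complete mixing, C₀ = (0.1331·16 + 3.1·0.0773) / 3.233 = 0.7328 mg/L.
Travel time t = 7400 m / 0.86 m/s = 8605 s = 0.09959 d.
C = 0.7328·exp(−0.45·0.09959) = 0.7328·0.9562 = 0.7007 mg/L.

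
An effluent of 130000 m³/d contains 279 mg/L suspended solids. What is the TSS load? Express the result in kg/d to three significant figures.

130000 m³/d = 1.505 m³/s.
Mass flux = Q·C = 1.505 m³/s × 279 g/m³ = 419.8 g/s.
= 419.8 g/s × 86.4 = 3.627e+04 kg/d.

36300 kg/d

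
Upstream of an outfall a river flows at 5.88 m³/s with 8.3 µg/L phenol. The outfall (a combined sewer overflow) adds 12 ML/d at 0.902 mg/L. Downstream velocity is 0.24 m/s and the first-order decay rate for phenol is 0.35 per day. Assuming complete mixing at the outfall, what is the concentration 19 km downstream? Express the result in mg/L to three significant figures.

0.0210 mg/L

12 ML/d = 0.1389 m³/s.
8.3 µg/L = 0.0083 mg/L.
After complete mixing, C₀ = (0.1389·0.902 + 5.88·0.0083) / 6.019 = 0.02892 mg/L.
Travel time t = 1.9e+04 m / 0.24 m/s = 7.917e+04 s = 0.9163 d.
C = 0.02892·exp(−0.35·0.9163) = 0.02892·0.7256 = 0.02099 mg/L.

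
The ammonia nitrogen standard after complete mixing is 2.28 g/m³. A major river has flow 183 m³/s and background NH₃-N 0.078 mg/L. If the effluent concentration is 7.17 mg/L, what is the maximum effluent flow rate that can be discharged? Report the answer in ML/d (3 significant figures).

7120 ML/d

Mass balance at complete mixing: C_std·(Q_w + Q_r) = Q_w·C_e + Q_r·C_b.
Rearranging, Q_w = Q_r·(C_std − C_b)/(C_e − C_std) = 183·(2.28 − 0.078) / (7.17 − 2.28) = 82.41 m³/s.
= 7120 ML/d.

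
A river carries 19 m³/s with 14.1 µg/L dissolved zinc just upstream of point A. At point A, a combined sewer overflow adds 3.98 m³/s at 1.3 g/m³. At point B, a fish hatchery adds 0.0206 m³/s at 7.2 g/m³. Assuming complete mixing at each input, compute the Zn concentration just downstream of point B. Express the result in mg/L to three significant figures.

14.1 µg/L = 0.0141 mg/L.
After input A: C = (19·0.0141 + 3.98·1.3) / 22.98 = 0.2368 mg/L.
After input B: C = (22.98·0.2368 + 0.0206·7.2) / 23 = 0.243 mg/L.

0.243 mg/L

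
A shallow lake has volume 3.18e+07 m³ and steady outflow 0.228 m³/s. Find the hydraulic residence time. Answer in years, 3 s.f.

Q = 0.228 m³/s × 3.156e+07 s/yr = 7.195e+06 m³/yr.
Hydraulic residence time τ = V/Q = 3.18e+07/7.195e+06 = 4.42 yr.

4.42 yr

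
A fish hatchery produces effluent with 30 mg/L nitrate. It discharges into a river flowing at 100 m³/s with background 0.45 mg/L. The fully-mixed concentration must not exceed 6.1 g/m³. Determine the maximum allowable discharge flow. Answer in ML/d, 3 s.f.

2040 ML/d

Mass balance at complete mixing: C_std·(Q_w + Q_r) = Q_w·C_e + Q_r·C_b.
Rearranging, Q_w = Q_r·(C_std − C_b)/(C_e − C_std) = 100·(6.1 − 0.45) / (30 − 6.1) = 23.64 m³/s.
= 2043 ML/d.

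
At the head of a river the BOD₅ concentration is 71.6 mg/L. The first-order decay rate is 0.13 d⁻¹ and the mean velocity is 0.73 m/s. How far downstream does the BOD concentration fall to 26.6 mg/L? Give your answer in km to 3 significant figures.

480 km

From C = C₀·e^(−kt), t = ln(C₀/C)/k = ln(71.6/26.6)/0.13 = 0.9902/0.13 = 7.617 d.
Distance = v·t = 0.73 m/s × 6.581e+05 s = 4.804e+05 m = 480.4 km.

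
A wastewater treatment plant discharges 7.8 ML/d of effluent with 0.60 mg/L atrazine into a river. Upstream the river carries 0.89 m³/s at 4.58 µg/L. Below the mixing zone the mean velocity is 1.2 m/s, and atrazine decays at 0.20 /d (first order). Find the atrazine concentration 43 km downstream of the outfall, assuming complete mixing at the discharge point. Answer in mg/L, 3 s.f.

0.0547 mg/L

7.8 ML/d = 0.09028 m³/s.
4.58 µg/L = 0.00458 mg/L.
After complete mixing, C₀ = (0.09028·0.6 + 0.89·0.00458) / 0.9803 = 0.05941 mg/L.
Travel time t = 4.3e+04 m / 1.2 m/s = 3.583e+04 s = 0.4147 d.
C = 0.05941·exp(−0.20·0.4147) = 0.05941·0.9204 = 0.05469 mg/L.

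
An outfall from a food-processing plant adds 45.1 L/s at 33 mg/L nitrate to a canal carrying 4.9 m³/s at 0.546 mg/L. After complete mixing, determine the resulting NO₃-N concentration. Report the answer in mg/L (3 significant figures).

0.842 mg/L

45.1 L/s = 0.0451 m³/s.
Flow-weighted mixing gives C = (0.0451·33 + 4.9·0.546) / (0.0451 + 4.9) = 4.164/4.945 = 0.842 mg/L.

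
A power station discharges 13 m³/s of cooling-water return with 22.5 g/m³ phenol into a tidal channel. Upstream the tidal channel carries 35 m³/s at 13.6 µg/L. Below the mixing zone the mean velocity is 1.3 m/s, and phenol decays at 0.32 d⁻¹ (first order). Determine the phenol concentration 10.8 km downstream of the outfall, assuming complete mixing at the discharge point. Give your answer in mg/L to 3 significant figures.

13.6 µg/L = 0.0136 mg/L.
After complete mixing, C₀ = (13·22.5 + 35·0.0136) / 48 = 6.104 mg/L.
Travel time t = 1.08e+04 m / 1.3 m/s = 8308 s = 0.09615 d.
C = 6.104·exp(−0.32·0.09615) = 6.104·0.9697 = 5.919 mg/L.

5.92 mg/L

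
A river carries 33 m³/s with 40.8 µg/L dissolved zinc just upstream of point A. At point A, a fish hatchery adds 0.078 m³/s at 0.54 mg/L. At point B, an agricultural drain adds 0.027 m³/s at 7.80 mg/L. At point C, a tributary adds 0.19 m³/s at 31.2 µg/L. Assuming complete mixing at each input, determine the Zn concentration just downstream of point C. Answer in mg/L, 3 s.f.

40.8 µg/L = 0.0408 mg/L.
After input A: C = (33·0.0408 + 0.078·0.54) / 33.08 = 0.04198 mg/L.
After input B: C = (33.08·0.04198 + 0.027·7.8) / 33.11 = 0.0483 mg/L.
31.2 µg/L = 0.0312 mg/L.
After input C: C = (33.11·0.0483 + 0.19·0.0312) / 33.3 = 0.04821 mg/L.

0.0482 mg/L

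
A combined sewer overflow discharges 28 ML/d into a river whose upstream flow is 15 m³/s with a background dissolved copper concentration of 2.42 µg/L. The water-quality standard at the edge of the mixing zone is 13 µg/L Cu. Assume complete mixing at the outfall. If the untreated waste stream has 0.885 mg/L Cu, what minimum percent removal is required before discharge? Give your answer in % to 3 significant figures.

43.2 %

28 ML/d = 0.3241 m³/s.
2.42 µg/L = 0.00242 mg/L.
13 µg/L = 0.013 mg/L.
Mass balance: 0.013·15.32 = 0.3241·Cₑ + 15·0.00242.
Cₑ = (0.1992 − 0.0363) / 0.3241 = 0.5027 mg/L.
Required removal = 1 − 0.5027/0.885 = 43.2 %.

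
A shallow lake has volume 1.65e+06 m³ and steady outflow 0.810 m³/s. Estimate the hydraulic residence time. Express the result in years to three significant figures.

0.0645 yr

Q = 0.810 m³/s × 3.156e+07 s/yr = 2.556e+07 m³/yr.
Hydraulic residence time τ = V/Q = 1.65e+06/2.556e+07 = 0.06455 yr.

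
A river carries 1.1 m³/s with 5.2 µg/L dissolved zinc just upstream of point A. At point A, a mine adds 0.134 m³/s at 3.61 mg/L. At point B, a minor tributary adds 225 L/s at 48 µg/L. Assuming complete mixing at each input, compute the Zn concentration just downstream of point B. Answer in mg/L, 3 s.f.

5.2 µg/L = 0.0052 mg/L.
After input A: C = (1.1·0.0052 + 0.134·3.61) / 1.234 = 0.3966 mg/L.
225 L/s = 0.225 m³/s.
48 µg/L = 0.048 mg/L.
After input B: C = (1.234·0.3966 + 0.225·0.048) / 1.459 = 0.3429 mg/L.

0.343 mg/L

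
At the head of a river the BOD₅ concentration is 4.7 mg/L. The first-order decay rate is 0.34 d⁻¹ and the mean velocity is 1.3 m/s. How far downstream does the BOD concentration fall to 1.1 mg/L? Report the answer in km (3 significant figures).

From C = C₀·e^(−kt), t = ln(C₀/C)/k = ln(4.7/1.1)/0.34 = 1.452/0.34 = 4.271 d.
Distance = v·t = 1.3 m/s × 3.69e+05 s = 4.798e+05 m = 479.8 km.

480 km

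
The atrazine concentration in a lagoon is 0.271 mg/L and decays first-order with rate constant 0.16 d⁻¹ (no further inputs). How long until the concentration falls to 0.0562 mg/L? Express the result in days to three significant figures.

9.83 d

t = ln(C₀/C)/k = ln(0.271/0.0562)/0.16 = 1.573/0.16 = 9.833 d.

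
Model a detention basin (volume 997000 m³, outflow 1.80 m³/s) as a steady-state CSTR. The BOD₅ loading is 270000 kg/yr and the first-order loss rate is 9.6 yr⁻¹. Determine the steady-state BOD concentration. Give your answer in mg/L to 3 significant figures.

4.07 mg/L

Outflow Q = 1.80 m³/s × 3.156e+07 s/yr = 5.68e+07 m³/yr.
Steady-state CSTR mass balance: W = Q·C + k·V·C, so C = W/(Q + kV).
Q + kV = 5.68e+07 + 9.6·997000 = 6.637e+07 m³/yr.
C = 270000/6.637e+07 = 0.004068 kg/m³ = 4.068 mg/L.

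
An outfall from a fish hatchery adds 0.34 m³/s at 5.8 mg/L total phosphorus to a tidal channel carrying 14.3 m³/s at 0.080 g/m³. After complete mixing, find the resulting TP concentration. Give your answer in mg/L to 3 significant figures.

0.213 mg/L

By mass balance at complete mixing, C = (0.34·5.8 + 14.3·0.08) / (0.34 + 14.3) = 3.116/14.64 = 0.2128 mg/L.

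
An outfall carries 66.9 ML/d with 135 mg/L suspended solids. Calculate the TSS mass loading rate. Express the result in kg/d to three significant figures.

66.9 ML/d = 0.7743 m³/s.
Mass flux = Q·C = 0.7743 m³/s × 135 g/m³ = 104.5 g/s.
= 104.5 g/s × 86.4 = 9032 kg/d.

9030 kg/d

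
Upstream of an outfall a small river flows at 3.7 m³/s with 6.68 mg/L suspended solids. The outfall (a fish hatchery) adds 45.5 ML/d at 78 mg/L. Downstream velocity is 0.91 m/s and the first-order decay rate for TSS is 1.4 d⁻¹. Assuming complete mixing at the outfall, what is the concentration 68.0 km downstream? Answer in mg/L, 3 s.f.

4.64 mg/L

45.5 ML/d = 0.5266 m³/s.
After complete mixing, C₀ = (0.5266·78 + 3.7·6.68) / 4.227 = 15.57 mg/L.
Travel time t = 6.8e+04 m / 0.91 m/s = 7.473e+04 s = 0.8649 d.
C = 15.57·exp(−1.4·0.8649) = 15.57·0.298 = 4.638 mg/L.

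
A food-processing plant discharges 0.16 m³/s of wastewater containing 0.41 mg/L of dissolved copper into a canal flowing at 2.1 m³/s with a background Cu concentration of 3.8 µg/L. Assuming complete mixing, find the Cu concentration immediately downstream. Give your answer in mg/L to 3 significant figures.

3.8 µg/L = 0.0038 mg/L.
Conservation of mass across the mixing zone: C = (0.16·0.41 + 2.1·0.0038) / (0.16 + 2.1) = 0.07358/2.26 = 0.03256 mg/L.

0.0326 mg/L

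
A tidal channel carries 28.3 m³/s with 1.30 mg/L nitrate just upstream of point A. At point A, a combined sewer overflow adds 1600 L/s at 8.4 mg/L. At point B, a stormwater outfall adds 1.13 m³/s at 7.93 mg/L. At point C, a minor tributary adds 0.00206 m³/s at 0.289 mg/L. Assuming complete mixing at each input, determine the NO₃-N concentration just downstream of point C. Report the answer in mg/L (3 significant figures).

1600 L/s = 1.6 m³/s.
After input A: C = (28.3·1.3 + 1.6·8.4) / 29.9 = 1.68 mg/L.
After input B: C = (29.9·1.68 + 1.13·7.93) / 31.03 = 1.908 mg/L.
After input C: C = (31.03·1.908 + 0.00206·0.289) / 31.03 = 1.907 mg/L.

1.91 mg/L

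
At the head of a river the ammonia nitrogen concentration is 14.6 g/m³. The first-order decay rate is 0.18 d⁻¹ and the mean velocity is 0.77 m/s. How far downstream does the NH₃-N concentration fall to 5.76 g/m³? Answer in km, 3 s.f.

From C = C₀·e^(−kt), t = ln(C₀/C)/k = ln(14.6/5.76)/0.18 = 0.9301/0.18 = 5.167 d.
Distance = v·t = 0.77 m/s × 4.464e+05 s = 3.438e+05 m = 343.8 km.

344 km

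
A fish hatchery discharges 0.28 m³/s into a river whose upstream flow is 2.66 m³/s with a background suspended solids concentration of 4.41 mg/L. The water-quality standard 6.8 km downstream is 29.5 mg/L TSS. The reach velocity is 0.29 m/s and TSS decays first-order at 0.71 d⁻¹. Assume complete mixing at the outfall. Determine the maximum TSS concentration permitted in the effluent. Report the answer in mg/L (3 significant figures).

Travel time to the compliance point: t = 6800/0.29 = 2.345e+04 s = 0.2714 d; decay factor exp(−0.71·0.2714) = 0.8247.
So the concentration just after mixing may be at most 29.5/0.8247 = 35.77 mg/L.
Mass balance: 35.77·2.94 = 0.28·Cₑ + 2.66·4.41.
Cₑ = (105.2 − 11.73) / 0.28 = 333.7 mg/L.

334 mg/L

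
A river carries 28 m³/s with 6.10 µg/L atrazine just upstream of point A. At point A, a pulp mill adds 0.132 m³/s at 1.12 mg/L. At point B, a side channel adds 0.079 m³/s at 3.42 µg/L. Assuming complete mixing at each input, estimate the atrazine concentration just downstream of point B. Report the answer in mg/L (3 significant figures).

6.10 µg/L = 0.0061 mg/L.
After input A: C = (28·0.0061 + 0.132·1.12) / 28.13 = 0.01133 mg/L.
3.42 µg/L = 0.00342 mg/L.
After input B: C = (28.13·0.01133 + 0.079·0.00342) / 28.21 = 0.0113 mg/L.

0.0113 mg/L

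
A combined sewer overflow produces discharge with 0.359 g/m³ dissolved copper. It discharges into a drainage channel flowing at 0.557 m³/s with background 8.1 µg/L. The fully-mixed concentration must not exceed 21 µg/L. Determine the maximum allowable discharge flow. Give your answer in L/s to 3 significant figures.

21.3 L/s

8.1 µg/L = 0.0081 mg/L.
21 µg/L = 0.021 mg/L.
Mass balance at complete mixing: C_std·(Q_w + Q_r) = Q_w·C_e + Q_r·C_b.
Rearranging, Q_w = Q_r·(C_std − C_b)/(C_e − C_std) = 0.557·(0.021 − 0.0081) / (0.359 − 0.021) = 0.02126 m³/s.
= 21.26 L/s.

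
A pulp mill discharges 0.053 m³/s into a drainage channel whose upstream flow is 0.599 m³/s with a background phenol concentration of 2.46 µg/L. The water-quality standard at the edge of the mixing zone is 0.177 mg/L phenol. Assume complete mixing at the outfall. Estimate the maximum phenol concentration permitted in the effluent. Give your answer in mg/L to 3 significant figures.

2.46 µg/L = 0.00246 mg/L.
Mass balance: 0.177·0.652 = 0.053·Cₑ + 0.599·0.00246.
Cₑ = (0.1154 − 0.001474) / 0.053 = 2.15 mg/L.

2.15 mg/L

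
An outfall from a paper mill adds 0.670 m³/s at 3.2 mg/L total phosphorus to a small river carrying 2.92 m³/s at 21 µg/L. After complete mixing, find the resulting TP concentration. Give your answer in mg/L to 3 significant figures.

21 µg/L = 0.021 mg/L.
Flow-weighted mixing gives C = (0.67·3.2 + 2.92·0.021) / (0.67 + 2.92) = 2.205/3.59 = 0.6143 mg/L.

0.614 mg/L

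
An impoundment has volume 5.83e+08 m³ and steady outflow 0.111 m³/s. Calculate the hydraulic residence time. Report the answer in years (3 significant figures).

Q = 0.111 m³/s × 3.156e+07 s/yr = 3.503e+06 m³/yr.
Hydraulic residence time τ = V/Q = 5.83e+08/3.503e+06 = 166.4 yr.

166 yr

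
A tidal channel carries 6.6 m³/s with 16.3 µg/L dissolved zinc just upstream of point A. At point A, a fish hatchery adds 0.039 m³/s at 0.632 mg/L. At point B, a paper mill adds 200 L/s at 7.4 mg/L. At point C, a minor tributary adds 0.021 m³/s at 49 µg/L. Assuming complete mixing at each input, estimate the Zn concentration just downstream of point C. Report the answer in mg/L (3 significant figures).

0.235 mg/L

16.3 µg/L = 0.0163 mg/L.
After input A: C = (6.6·0.0163 + 0.039·0.632) / 6.639 = 0.01992 mg/L.
200 L/s = 0.2 m³/s.
After input B: C = (6.639·0.01992 + 0.2·7.4) / 6.839 = 0.2357 mg/L.
49 µg/L = 0.049 mg/L.
After input C: C = (6.839·0.2357 + 0.021·0.049) / 6.86 = 0.2352 mg/L.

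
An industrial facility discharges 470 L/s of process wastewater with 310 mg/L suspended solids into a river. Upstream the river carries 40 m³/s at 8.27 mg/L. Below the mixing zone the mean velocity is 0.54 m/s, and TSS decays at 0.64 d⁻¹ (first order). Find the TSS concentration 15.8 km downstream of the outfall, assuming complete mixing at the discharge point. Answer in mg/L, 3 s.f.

9.48 mg/L

470 L/s = 0.47 m³/s.
After complete mixing, C₀ = (0.47·310 + 40·8.27) / 40.47 = 11.77 mg/L.
Travel time t = 1.58e+04 m / 0.54 m/s = 2.926e+04 s = 0.3386 d.
C = 11.77·exp(−0.64·0.3386) = 11.77·0.8051 = 9.48 mg/L.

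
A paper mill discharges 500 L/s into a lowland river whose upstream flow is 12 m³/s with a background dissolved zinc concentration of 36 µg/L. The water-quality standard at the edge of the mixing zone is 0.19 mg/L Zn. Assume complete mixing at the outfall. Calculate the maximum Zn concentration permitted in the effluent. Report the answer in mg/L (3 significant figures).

3.89 mg/L

500 L/s = 0.5 m³/s.
36 µg/L = 0.036 mg/L.
Mass balance: 0.19·12.5 = 0.5·Cₑ + 12·0.036.
Cₑ = (2.375 − 0.432) / 0.5 = 3.886 mg/L.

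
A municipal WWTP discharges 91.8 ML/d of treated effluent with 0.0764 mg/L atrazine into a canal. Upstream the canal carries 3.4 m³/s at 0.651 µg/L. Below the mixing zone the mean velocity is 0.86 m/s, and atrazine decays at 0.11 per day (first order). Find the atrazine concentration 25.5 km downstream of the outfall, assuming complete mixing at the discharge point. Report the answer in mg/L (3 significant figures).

0.0180 mg/L

91.8 ML/d = 1.062 m³/s.
0.651 µg/L = 0.000651 mg/L.
After complete mixing, C₀ = (1.062·0.0764 + 3.4·0.000651) / 4.463 = 0.01869 mg/L.
Travel time t = 2.55e+04 m / 0.86 m/s = 2.965e+04 s = 0.3432 d.
C = 0.01869·exp(−0.11·0.3432) = 0.01869·0.963 = 0.01799 mg/L.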